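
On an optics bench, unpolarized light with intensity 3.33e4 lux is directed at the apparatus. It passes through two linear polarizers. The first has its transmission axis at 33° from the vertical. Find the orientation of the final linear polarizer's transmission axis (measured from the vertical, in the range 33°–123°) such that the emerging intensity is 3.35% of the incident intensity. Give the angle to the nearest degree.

Unpolarized light through the first polarizer → I₁ = ½ I₀, now polarized at 33°.
Need I₂/I₀ = 0.0335, so cos²(θ − 33°) = 0.0335 / 0.5 = 0.067.
θ − 33° = arccos(√0.067) = 75.0°, giving θ ≈ 33 + 75.0 = 108.0°.

θ ≈ 108°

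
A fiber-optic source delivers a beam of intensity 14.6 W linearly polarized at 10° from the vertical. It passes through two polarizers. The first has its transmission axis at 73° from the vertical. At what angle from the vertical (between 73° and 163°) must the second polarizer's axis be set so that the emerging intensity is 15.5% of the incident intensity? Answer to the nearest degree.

I₁ = I₀ cos²(73° − 10°) = I₀ cos²(63°) = 0.2061 I₀.
Need I₂/I₀ = 0.155, so cos²(θ − 73°) = 0.155 / 0.2061 = 0.752.
θ − 73° = arccos(√0.752) = 29.9°, giving θ ≈ 73 + 29.9 = 102.9°.

θ ≈ 103°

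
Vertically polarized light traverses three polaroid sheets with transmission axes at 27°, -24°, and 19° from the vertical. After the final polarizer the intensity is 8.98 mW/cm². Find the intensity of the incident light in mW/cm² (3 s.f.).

By Malus's law, I₁ = I₀ cos²(27° − 0°) = I₀ cos²(27°) = 0.7939 I₀.
I₂ = I₁ cos²(-24° − 27°) = 0.7939 I₀ · cos²(51°) = 0.3144 I₀.
I₃ = I₂ cos²(19° + 24°) = 0.3144 I₀ · cos²(43°) = 0.1682 I₀.
So 8.98 mW/cm² = 0.1682 I₀, giving I₀ = 8.98/0.1682 = 53.4 mW/cm².

I₀ ≈ 53.4 mW/cm²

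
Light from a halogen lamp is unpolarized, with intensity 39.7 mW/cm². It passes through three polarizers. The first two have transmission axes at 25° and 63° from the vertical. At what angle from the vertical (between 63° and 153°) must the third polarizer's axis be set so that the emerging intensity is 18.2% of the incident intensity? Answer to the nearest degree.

θ ≈ 103°

Unpolarized light through the first polarizer → I₁ = ½ I₀, now polarized at 25°.
I₂ = I₁ cos²(63° − 25°) = 0.5 I₀ · cos²(38°) = 0.3105 I₀.
Need I₃/I₀ = 0.182, so cos²(θ − 63°) = 0.182 / 0.3105 = 0.5862.
θ − 63° = arccos(√0.5862) = 40.0°, giving θ ≈ 63 + 40.0 = 103.0°.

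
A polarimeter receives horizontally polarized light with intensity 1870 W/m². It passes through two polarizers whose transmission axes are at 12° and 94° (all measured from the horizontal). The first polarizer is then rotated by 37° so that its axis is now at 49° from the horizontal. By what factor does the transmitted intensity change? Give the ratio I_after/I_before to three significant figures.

Before rotation:
I₁ = I₀ cos²(12° − 0°) = I₀ cos²(12°) = 0.9568 I₀.
I₂ = I₁ cos²(94° − 12°) = 0.9568 I₀ · cos²(82°) = 0.01853 I₀.
After rotation:
I₁ = I₀ cos²(49° − 0°) = I₀ cos²(49°) = 0.4304 I₀.
I₂ = I₁ cos²(94° − 49°) = 0.4304 I₀ · cos²(45°) = 0.2152 I₀.
Ratio = 0.2152 / 0.01853 = 11.61.

I_new/I_old ≈ 11.6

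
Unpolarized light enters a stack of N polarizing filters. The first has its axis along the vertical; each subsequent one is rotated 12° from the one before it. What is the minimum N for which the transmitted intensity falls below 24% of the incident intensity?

First polarizer halves the unpolarized light: factor 1/2.
Each further stage multiplies by cos²(12°) = 0.9568.
After N polarizers: T = 0.5·0.9568^(N−1). Require T < 0.24 ⇒ N−1 > ln(0.24/0.5)/ln(0.9568) = 16.61, so N−1 ≥ 17 and N = 18.
Check: N=18 gives T = 0.2359 < 0.24; N=17 gives T = 0.2466.

N = 18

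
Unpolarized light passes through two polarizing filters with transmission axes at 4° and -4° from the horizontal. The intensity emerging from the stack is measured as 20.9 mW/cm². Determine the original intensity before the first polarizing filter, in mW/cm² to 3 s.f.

Unpolarized light through the first polarizer → I₁ = ½ I₀, now polarized at 4°.
I₂ = I₁ cos²(-4° − 4°) = 0.5 I₀ · cos²(8°) = 0.4903 I₀.
So 20.9 mW/cm² = 0.4903 I₀, giving I₀ = 20.9/0.4903 = 42.63 mW/cm².

I₀ ≈ 42.6 mW/cm²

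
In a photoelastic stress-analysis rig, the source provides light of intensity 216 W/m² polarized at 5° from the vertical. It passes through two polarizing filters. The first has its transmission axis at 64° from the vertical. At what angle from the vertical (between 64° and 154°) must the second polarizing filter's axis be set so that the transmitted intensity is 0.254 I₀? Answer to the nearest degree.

By Malus's law, I₁ = I₀ cos²(64° − 5°) = I₀ cos²(59°) = 0.2653 I₀.
Need I₂/I₀ = 0.254, so cos²(θ − 64°) = 0.254 / 0.2653 = 0.9575.
θ − 64° = arccos(√0.9575) = 11.9°, giving θ ≈ 64 + 11.9 = 75.9°.

θ ≈ 76°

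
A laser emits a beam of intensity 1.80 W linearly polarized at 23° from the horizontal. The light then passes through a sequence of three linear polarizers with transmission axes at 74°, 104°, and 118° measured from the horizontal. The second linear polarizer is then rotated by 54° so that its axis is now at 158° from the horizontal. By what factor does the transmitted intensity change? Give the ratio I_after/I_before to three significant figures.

I_new/I_old ≈ 0.00908

Before rotation:
By Malus's law, I₁ = I₀ cos²(74° − 23°) = I₀ cos²(51°) = 0.396 I₀.
I₂ = I₁ cos²(104° − 74°) = 0.396 I₀ · cos²(30°) = 0.297 I₀.
I₃ = I₂ cos²(118° − 104°) = 0.297 I₀ · cos²(14°) = 0.2796 I₀.
After rotation:
I₁ = I₀ cos²(74° − 23°) = I₀ cos²(51°) = 0.396 I₀.
I₂ = I₁ cos²(158° − 74°) = 0.396 I₀ · cos²(84°) = 0.004327 I₀.
I₃ = I₂ cos²(118° − 158°) = 0.004327 I₀ · cos²(40°) = 0.002539 I₀.
Ratio = 0.002539 / 0.2796 = 0.00908.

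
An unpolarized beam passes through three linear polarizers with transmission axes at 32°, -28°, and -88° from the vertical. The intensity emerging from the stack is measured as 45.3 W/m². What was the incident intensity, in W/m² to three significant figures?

I₀ ≈ 1450 W/m²

Unpolarized light through the first polarizer → I₁ = ½ I₀, now polarized at 32°.
I₂ = I₁ cos²(-28° − 32°) = 0.5 I₀ · cos²(60°) = 0.125 I₀.
I₃ = I₂ cos²(-88° + 28°) = 0.125 I₀ · cos²(60°) = 0.03125 I₀.
So 45.3 W/m² = 0.03125 I₀, giving I₀ = 45.3/0.03125 = 1450 W/m².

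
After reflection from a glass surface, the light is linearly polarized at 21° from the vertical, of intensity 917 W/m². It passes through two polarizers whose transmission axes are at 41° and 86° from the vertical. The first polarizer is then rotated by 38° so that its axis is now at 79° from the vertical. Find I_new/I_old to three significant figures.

Before rotation:
By Malus's law, I₁ = I₀ cos²(41° − 21°) = I₀ cos²(20°) = 0.883 I₀.
I₂ = I₁ cos²(86° − 41°) = 0.883 I₀ · cos²(45°) = 0.4415 I₀.
After rotation:
I₁ = I₀ cos²(79° − 21°) = I₀ cos²(58°) = 0.2808 I₀.
I₂ = I₁ cos²(86° − 79°) = 0.2808 I₀ · cos²(7°) = 0.2766 I₀.
Ratio = 0.2766 / 0.4415 = 0.6266.

I_new/I_old ≈ 0.627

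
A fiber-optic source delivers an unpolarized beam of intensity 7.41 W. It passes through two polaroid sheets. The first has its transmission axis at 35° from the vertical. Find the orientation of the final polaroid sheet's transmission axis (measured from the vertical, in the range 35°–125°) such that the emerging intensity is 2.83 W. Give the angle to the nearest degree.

Unpolarized light through the first polarizer → I₁ = ½ I₀, now polarized at 35°.
Target fraction: 2.83 / 7.41 W = 0.3819 of I₀.
Need I₂/I₀ = 0.3819, so cos²(θ − 35°) = 0.3819 / 0.5 = 0.7638.
θ − 35° = arccos(√0.7638) = 29.1°, giving θ ≈ 35 + 29.1 = 64.1°.

θ ≈ 64°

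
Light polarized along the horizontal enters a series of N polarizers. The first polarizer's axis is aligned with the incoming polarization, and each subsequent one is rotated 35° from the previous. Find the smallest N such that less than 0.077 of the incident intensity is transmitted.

First polarizer is aligned with the polarization: full transmission.
Each further stage multiplies by cos²(35°) = 0.671.
After N polarizers: T = 0.671^(N−1). Require T < 0.077 ⇒ N−1 > ln(0.077)/ln(0.671) = 6.43, so N−1 ≥ 7 and N = 8.
Check: N=8 gives T = 0.06125 < 0.077; N=7 gives T = 0.09128.

N = 8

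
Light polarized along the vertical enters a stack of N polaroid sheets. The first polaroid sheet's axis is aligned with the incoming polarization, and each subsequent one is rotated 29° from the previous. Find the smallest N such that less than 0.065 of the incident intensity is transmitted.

N = 12

First polarizer is aligned with the polarization: full transmission.
Each further stage multiplies by cos²(29°) = 0.765.
After N polarizers: T = 0.765^(N−1). Require T < 0.065 ⇒ N−1 > ln(0.065)/ln(0.765) = 10.20, so N−1 ≥ 11 and N = 12.
Check: N=12 gives T = 0.05248 < 0.065; N=11 gives T = 0.06861.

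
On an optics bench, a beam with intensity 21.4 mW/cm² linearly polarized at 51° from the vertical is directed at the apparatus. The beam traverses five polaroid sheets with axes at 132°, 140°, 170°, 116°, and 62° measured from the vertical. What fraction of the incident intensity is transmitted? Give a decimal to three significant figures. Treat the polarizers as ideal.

I₁ = 21.4 mW/cm² · cos²(81°) = 0.5237 mW/cm².
I₂ = I₁ · cos²(8°) = 0.5237 · 0.9806 = 0.5136 mW/cm².
I₃ = I₂ · cos²(30°) = 0.5136 · 0.75 = 0.3852 mW/cm².
I₄ = I₃ · cos²(54°) = 0.3852 · 0.3455 = 0.1331 mW/cm².
I₅ = I₄ · cos²(54°) = 0.1331 · 0.3455 = 0.04597 mW/cm².
Transmitted fraction = 0.002148.

I/I₀ ≈ 0.00215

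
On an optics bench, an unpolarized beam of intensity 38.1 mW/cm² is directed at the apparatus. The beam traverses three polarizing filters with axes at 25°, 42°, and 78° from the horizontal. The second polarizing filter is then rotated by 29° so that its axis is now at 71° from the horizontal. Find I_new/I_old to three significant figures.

I_new/I_old ≈ 0.794

Before rotation:
Unpolarized light through the first polarizer → I₁ = ½ I₀, now polarized at 25°.
I₂ = I₁ cos²(42° − 25°) = 0.5 I₀ · cos²(17°) = 0.4573 I₀.
I₃ = I₂ cos²(78° − 42°) = 0.4573 I₀ · cos²(36°) = 0.2993 I₀.
After rotation:
Unpolarized light through the first polarizer → I₁ = ½ I₀, now polarized at 25°.
I₂ = I₁ cos²(71° − 25°) = 0.5 I₀ · cos²(46°) = 0.2413 I₀.
I₃ = I₂ cos²(78° − 71°) = 0.2413 I₀ · cos²(7°) = 0.2377 I₀.
Ratio = 0.2377 / 0.2993 = 0.7942.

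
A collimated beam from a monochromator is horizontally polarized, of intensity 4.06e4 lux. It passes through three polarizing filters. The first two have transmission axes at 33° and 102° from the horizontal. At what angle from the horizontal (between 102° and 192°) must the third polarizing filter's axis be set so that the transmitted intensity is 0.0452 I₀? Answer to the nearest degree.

I₁ = I₀ cos²(33° − 0°) = I₀ cos²(33°) = 0.7034 I₀.
I₂ = I₁ cos²(102° − 33°) = 0.7034 I₀ · cos²(69°) = 0.09033 I₀.
Need I₃/I₀ = 0.0452, so cos²(θ − 102°) = 0.0452 / 0.09033 = 0.5004.
θ − 102° = arccos(√0.5004) = 45.0°, giving θ ≈ 102 + 45.0 = 147.0°.

θ ≈ 147°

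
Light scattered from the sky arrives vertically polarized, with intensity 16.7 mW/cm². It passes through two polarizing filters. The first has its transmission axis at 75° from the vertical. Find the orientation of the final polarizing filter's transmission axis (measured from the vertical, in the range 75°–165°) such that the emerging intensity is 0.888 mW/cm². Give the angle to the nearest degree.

I₁ = I₀ cos²(75° − 0°) = I₀ cos²(75°) = 0.06699 I₀.
Target fraction: 0.888 / 16.7 mW/cm² = 0.05317 of I₀.
Need I₂/I₀ = 0.05317, so cos²(θ − 75°) = 0.05317 / 0.06699 = 0.7938.
θ − 75° = arccos(√0.7938) = 27.0°, giving θ ≈ 75 + 27.0 = 102.0°.

θ ≈ 102°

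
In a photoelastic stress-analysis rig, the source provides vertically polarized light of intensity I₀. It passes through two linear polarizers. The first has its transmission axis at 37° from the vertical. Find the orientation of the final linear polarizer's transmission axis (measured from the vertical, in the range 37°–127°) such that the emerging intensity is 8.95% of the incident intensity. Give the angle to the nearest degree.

I₁ = I₀ cos²(37° − 0°) = I₀ cos²(37°) = 0.6378 I₀.
Need I₂/I₀ = 0.0895, so cos²(θ − 37°) = 0.0895 / 0.6378 = 0.1403.
θ − 37° = arccos(√0.1403) = 68.0°, giving θ ≈ 37 + 68.0 = 105.0°.

θ ≈ 105°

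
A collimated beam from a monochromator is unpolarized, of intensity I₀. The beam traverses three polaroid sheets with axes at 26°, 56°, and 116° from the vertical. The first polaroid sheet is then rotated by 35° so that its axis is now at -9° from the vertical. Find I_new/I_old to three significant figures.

Before rotation:
Unpolarized light through the first polarizer → I₁ = ½ I₀, now polarized at 26°.
I₂ = I₁ cos²(56° − 26°) = 0.5 I₀ · cos²(30°) = 0.375 I₀.
I₃ = I₂ cos²(116° − 56°) = 0.375 I₀ · cos²(60°) = 0.09375 I₀.
After rotation:
Unpolarized light through the first polarizer → I₁ = ½ I₀, now polarized at -9°.
I₂ = I₁ cos²(56° + 9°) = 0.5 I₀ · cos²(65°) = 0.0893 I₀.
I₃ = I₂ cos²(116° − 56°) = 0.0893 I₀ · cos²(60°) = 0.02233 I₀.
Ratio = 0.02233 / 0.09375 = 0.2381.

I_new/I_old ≈ 0.238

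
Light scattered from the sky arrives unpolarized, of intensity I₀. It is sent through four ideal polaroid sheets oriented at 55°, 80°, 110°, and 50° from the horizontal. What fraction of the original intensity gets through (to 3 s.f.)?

Unpolarized light through the first polarizer → I₁ = ½ I₀, now polarized at 55°.
I₂ = I₁ cos²(80° − 55°) = 0.5 I₀ · cos²(25°) = 0.4107 I₀.
I₃ = I₂ cos²(110° − 80°) = 0.4107 I₀ · cos²(30°) = 0.308 I₀.
I₄ = I₃ cos²(50° − 110°) = 0.308 I₀ · cos²(60°) = 0.07701 I₀.
Transmitted fraction = 0.07701.

≈ 0.0770 I₀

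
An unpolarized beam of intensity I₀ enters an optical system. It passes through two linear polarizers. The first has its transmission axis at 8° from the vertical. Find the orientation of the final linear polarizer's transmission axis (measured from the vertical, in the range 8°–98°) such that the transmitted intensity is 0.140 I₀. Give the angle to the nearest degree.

θ ≈ 66°

Unpolarized light through the first polarizer → I₁ = ½ I₀, now polarized at 8°.
Need I₂/I₀ = 0.14, so cos²(θ − 8°) = 0.14 / 0.5 = 0.28.
θ − 8° = arccos(√0.28) = 58.1°, giving θ ≈ 8 + 58.1 = 66.1°.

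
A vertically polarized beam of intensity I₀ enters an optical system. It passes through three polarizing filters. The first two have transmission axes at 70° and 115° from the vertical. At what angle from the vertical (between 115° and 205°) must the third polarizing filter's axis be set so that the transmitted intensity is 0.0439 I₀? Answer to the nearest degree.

I₁ = I₀ cos²(70° − 0°) = I₀ cos²(70°) = 0.117 I₀.
I₂ = I₁ cos²(115° − 70°) = 0.117 I₀ · cos²(45°) = 0.05849 I₀.
Need I₃/I₀ = 0.0439, so cos²(θ − 115°) = 0.0439 / 0.05849 = 0.7506.
θ − 115° = arccos(√0.7506) = 30.0°, giving θ ≈ 115 + 30.0 = 145.0°.

θ ≈ 145°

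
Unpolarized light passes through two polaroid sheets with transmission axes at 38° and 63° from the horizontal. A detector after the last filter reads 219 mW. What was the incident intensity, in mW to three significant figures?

I₀ ≈ 533 mW

Unpolarized light through the first polarizer → I₁ = ½ I₀, now polarized at 38°.
I₂ = I₁ cos²(63° − 38°) = 0.5 I₀ · cos²(25°) = 0.4107 I₀.
So 219 mW = 0.4107 I₀, giving I₀ = 219/0.4107 = 533.2 mW.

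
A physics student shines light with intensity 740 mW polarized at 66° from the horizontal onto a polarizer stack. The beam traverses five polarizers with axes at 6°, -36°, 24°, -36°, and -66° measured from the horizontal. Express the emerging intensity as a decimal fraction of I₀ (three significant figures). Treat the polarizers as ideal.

I/I₀ ≈ 0.00647

I₁ = 740 mW · cos²(60°) = 185 mW.
I₂ = I₁ · cos²(42°) = 185 · 0.5523 = 102.2 mW.
I₃ = I₂ · cos²(60°) = 102.2 · 0.25 = 25.54 mW.
I₄ = I₃ · cos²(60°) = 25.54 · 0.25 = 6.386 mW.
I₅ = I₄ · cos²(30°) = 6.386 · 0.75 = 4.789 mW.
Transmitted fraction = 0.006472.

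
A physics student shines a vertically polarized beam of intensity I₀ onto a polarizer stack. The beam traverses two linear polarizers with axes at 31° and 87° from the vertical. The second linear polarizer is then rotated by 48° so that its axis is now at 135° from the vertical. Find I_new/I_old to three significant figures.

I_new/I_old ≈ 0.187

Before rotation:
By Malus's law, I₁ = I₀ cos²(31° − 0°) = I₀ cos²(31°) = 0.7347 I₀.
I₂ = I₁ cos²(87° − 31°) = 0.7347 I₀ · cos²(56°) = 0.2297 I₀.
After rotation:
I₁ = I₀ cos²(31° − 0°) = I₀ cos²(31°) = 0.7347 I₀.
Angle between axes 1 and 2: 76°. I₂ = 0.7347 I₀ · cos²(76°) = 0.043 I₀.
Ratio = 0.043 / 0.2297 = 0.1872.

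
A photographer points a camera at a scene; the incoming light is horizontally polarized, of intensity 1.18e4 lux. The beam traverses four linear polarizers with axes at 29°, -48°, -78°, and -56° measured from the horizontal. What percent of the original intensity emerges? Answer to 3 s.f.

≈ 2.50%

I₁ = 1.18e4 lux · cos²(29°) = 9027 lux.
I₂ = I₁ · cos²(77°) = 9027 · 0.0506 = 456.8 lux.
I₃ = I₂ · cos²(30°) = 456.8 · 0.75 = 342.6 lux.
I₄ = I₃ · cos²(22°) = 342.6 · 0.8597 = 294.5 lux.
That is 2.496% of the incident intensity.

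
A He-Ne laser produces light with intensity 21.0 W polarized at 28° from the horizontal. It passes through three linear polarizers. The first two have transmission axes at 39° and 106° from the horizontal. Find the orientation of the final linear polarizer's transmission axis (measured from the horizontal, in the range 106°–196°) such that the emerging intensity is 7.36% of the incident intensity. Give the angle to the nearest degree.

θ ≈ 151°

I₁ = I₀ cos²(39° − 28°) = I₀ cos²(11°) = 0.9636 I₀.
I₂ = I₁ cos²(106° − 39°) = 0.9636 I₀ · cos²(67°) = 0.1471 I₀.
Need I₃/I₀ = 0.0736, so cos²(θ − 106°) = 0.0736 / 0.1471 = 0.5003.
θ − 106° = arccos(√0.5003) = 45.0°, giving θ ≈ 106 + 45.0 = 151.0°.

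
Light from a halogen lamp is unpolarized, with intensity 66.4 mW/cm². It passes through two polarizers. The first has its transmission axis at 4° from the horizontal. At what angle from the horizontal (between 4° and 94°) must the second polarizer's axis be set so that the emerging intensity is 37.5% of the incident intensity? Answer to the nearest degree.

θ ≈ 34°

Unpolarized light through the first polarizer → I₁ = ½ I₀, now polarized at 4°.
Need I₂/I₀ = 0.375, so cos²(θ − 4°) = 0.375 / 0.5 = 0.75.
θ − 4° = arccos(√0.75) = 30.0°, giving θ ≈ 4 + 30.0 = 34.0°.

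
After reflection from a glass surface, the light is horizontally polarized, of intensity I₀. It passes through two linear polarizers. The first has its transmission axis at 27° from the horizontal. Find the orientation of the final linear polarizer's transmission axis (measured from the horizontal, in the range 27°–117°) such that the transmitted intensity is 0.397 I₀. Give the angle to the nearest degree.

By Malus's law, I₁ = I₀ cos²(27° − 0°) = I₀ cos²(27°) = 0.7939 I₀.
Need I₂/I₀ = 0.397, so cos²(θ − 27°) = 0.397 / 0.7939 = 0.5001.
θ − 27° = arccos(√0.5001) = 45.0°, giving θ ≈ 27 + 45.0 = 72.0°.

θ ≈ 72°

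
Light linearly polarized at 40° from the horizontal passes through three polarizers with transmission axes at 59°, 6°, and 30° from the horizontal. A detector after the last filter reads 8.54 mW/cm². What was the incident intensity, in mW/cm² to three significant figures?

By Malus's law, I₁ = I₀ cos²(59° − 40°) = I₀ cos²(19°) = 0.894 I₀.
I₂ = I₁ cos²(6° − 59°) = 0.894 I₀ · cos²(53°) = 0.3238 I₀.
I₃ = I₂ cos²(30° − 6°) = 0.3238 I₀ · cos²(24°) = 0.2702 I₀.
So 8.54 mW/cm² = 0.2702 I₀, giving I₀ = 8.54/0.2702 = 31.6 mW/cm².

I₀ ≈ 31.6 mW/cm²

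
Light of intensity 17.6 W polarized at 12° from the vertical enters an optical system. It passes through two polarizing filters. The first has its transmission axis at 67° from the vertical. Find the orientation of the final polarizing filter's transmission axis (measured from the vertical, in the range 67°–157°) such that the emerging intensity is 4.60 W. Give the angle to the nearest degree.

θ ≈ 94°

By Malus's law, I₁ = I₀ cos²(67° − 12°) = I₀ cos²(55°) = 0.329 I₀.
Target fraction: 4.60 / 17.6 W = 0.2614 of I₀.
Need I₂/I₀ = 0.2614, so cos²(θ − 67°) = 0.2614 / 0.329 = 0.7944.
θ − 67° = arccos(√0.7944) = 27.0°, giving θ ≈ 67 + 27.0 = 94.0°.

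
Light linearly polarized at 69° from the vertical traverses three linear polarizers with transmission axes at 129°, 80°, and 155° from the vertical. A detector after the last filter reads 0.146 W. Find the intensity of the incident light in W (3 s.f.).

I₀ ≈ 20.3 W

By Malus's law, I₁ = I₀ cos²(129° − 69°) = I₀ cos²(60°) = 0.25 I₀.
I₂ = I₁ cos²(80° − 129°) = 0.25 I₀ · cos²(49°) = 0.1076 I₀.
I₃ = I₂ cos²(155° − 80°) = 0.1076 I₀ · cos²(75°) = 0.007208 I₀.
So 0.146 W = 0.007208 I₀, giving I₀ = 0.146/0.007208 = 20.26 W.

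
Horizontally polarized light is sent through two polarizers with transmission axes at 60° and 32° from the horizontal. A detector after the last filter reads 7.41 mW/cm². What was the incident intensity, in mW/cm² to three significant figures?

I₀ ≈ 38.0 mW/cm²

I₁ = I₀ cos²(60° − 0°) = I₀ cos²(60°) = 0.25 I₀.
I₂ = I₁ cos²(32° − 60°) = 0.25 I₀ · cos²(28°) = 0.1949 I₀.
So 7.41 mW/cm² = 0.1949 I₀, giving I₀ = 7.41/0.1949 = 38.02 mW/cm².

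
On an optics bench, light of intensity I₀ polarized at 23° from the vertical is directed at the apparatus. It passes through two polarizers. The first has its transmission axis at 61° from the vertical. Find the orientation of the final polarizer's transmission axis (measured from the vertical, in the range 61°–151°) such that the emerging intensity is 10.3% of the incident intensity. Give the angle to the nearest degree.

I₁ = I₀ cos²(61° − 23°) = I₀ cos²(38°) = 0.621 I₀.
Need I₂/I₀ = 0.103, so cos²(θ − 61°) = 0.103 / 0.621 = 0.1659.
θ − 61° = arccos(√0.1659) = 66.0°, giving θ ≈ 61 + 66.0 = 127.0°.

θ ≈ 127°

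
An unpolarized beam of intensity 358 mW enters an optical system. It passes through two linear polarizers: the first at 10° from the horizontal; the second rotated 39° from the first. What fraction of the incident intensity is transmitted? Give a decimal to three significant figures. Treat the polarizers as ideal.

I/I₀ ≈ 0.302

Unpolarized light through the first polarizer → I₁ = 358 mW/2 = 179 mW, polarized at 10°.
I₂ = I₁ · cos²(39°) = 179 · 0.604 = 108.1 mW.
Transmitted fraction = 0.302.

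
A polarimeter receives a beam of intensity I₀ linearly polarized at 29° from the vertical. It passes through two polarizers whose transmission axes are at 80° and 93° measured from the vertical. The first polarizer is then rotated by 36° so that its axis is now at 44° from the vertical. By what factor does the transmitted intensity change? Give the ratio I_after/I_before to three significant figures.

I_new/I_old ≈ 1.07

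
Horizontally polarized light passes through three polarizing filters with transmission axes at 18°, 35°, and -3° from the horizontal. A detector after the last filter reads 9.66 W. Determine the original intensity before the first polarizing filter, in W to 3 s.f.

I₀ ≈ 18.8 W

I₁ = I₀ cos²(18° − 0°) = I₀ cos²(18°) = 0.9045 I₀.
I₂ = I₁ cos²(35° − 18°) = 0.9045 I₀ · cos²(17°) = 0.8272 I₀.
I₃ = I₂ cos²(-3° − 35°) = 0.8272 I₀ · cos²(38°) = 0.5137 I₀.
So 9.66 W = 0.5137 I₀, giving I₀ = 9.66/0.5137 = 18.81 W.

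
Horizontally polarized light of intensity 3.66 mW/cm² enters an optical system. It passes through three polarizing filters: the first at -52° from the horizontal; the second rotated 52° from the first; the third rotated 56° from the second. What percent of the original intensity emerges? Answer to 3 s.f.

By Malus's law, I₁ = 3.66 mW/cm² · cos²(52°) = 1.387 mW/cm².
I₂ = I₁ · cos²(52°) = 1.387 · 0.379 = 0.5258 mW/cm².
I₃ = I₂ · cos²(56°) = 0.5258 · 0.3127 = 0.1644 mW/cm².
That is 4.493% of the incident intensity.

≈ 4.49%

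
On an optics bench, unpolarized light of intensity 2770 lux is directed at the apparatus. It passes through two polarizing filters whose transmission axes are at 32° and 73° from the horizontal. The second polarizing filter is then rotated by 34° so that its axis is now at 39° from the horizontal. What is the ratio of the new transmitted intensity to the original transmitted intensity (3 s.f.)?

I_new/I_old ≈ 1.73

Before rotation:
Unpolarized light through the first polarizer → I₁ = ½ I₀, now polarized at 32°.
I₂ = I₁ cos²(73° − 32°) = 0.5 I₀ · cos²(41°) = 0.2848 I₀.
After rotation:
Unpolarized light through the first polarizer → I₁ = ½ I₀, now polarized at 32°.
I₂ = I₁ cos²(39° − 32°) = 0.5 I₀ · cos²(7°) = 0.4926 I₀.
Ratio = 0.4926 / 0.2848 = 1.73.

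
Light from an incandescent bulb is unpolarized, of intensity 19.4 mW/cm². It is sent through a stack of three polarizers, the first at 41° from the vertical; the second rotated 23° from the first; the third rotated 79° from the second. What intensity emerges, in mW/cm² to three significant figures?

Unpolarized light through the first polarizer → I₁ = 19.4 mW/cm²/2 = 9.7 mW/cm², polarized at 41°.
I₂ = I₁ · cos²(23°) = 9.7 · 0.8473 = 8.219 mW/cm².
I₃ = I₂ · cos²(79°) = 8.219 · 0.03641 = 0.2992 mW/cm².

I ≈ 0.299 mW/cm²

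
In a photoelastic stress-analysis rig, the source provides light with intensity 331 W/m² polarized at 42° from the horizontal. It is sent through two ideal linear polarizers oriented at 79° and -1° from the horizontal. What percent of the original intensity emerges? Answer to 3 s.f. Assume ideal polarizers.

≈ 1.92%

I₁ = 331 W/m² · cos²(37°) = 211.1 W/m².
I₂ = I₁ · cos²(80°) = 211.1 · 0.03015 = 6.366 W/m².
That is 1.923% of the incident intensity.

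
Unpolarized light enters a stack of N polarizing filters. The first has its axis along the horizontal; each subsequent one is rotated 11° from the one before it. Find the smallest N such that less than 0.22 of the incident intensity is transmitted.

N = 24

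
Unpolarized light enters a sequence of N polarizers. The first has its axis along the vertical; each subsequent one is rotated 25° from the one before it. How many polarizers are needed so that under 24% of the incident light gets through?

First polarizer halves the unpolarized light: factor 1/2.
Each further stage multiplies by cos²(25°) = 0.8214.
After N polarizers: T = 0.5·0.8214^(N−1). Require T < 0.24 ⇒ N−1 > ln(0.24/0.5)/ln(0.8214) = 3.73, so N−1 ≥ 4 and N = 5.
Check: N=5 gives T = 0.2276 < 0.24; N=4 gives T = 0.2771.

N = 5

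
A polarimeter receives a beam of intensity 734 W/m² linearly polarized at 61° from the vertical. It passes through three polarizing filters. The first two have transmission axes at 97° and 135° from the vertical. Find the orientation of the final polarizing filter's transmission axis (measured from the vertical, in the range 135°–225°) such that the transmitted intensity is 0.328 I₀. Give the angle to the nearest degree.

θ ≈ 161°

By Malus's law, I₁ = I₀ cos²(97° − 61°) = I₀ cos²(36°) = 0.6545 I₀.
I₂ = I₁ cos²(135° − 97°) = 0.6545 I₀ · cos²(38°) = 0.4064 I₀.
Need I₃/I₀ = 0.328, so cos²(θ − 135°) = 0.328 / 0.4064 = 0.807.
θ − 135° = arccos(√0.807) = 26.1°, giving θ ≈ 135 + 26.1 = 161.1°.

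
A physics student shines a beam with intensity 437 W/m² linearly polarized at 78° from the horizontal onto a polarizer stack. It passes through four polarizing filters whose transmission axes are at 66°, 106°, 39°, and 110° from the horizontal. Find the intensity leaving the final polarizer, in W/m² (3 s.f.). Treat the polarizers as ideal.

I₁ = 437 W/m² · cos²(12°) = 418.1 W/m².
I₂ = I₁ · cos²(40°) = 418.1 · 0.5868 = 245.4 W/m².
I₃ = I₂ · cos²(67°) = 245.4 · 0.1527 = 37.46 W/m².
I₄ = I₃ · cos²(71°) = 37.46 · 0.106 = 3.97 W/m².

I ≈ 3.97 W/m²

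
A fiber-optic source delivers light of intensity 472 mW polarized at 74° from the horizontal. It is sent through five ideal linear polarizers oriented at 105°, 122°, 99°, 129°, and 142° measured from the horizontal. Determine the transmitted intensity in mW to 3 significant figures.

I₁ = 472 mW · cos²(31°) = 346.8 mW.
I₂ = I₁ · cos²(17°) = 346.8 · 0.9145 = 317.2 mW.
I₃ = I₂ · cos²(23°) = 317.2 · 0.8473 = 268.7 mW.
I₄ = I₃ · cos²(30°) = 268.7 · 0.75 = 201.5 mW.
I₅ = I₄ · cos²(13°) = 201.5 · 0.9494 = 191.3 mW.

I ≈ 191 mW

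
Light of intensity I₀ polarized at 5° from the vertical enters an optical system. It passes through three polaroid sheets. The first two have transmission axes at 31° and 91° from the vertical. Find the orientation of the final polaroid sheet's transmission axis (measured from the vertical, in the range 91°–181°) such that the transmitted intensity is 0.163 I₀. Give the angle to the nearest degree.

θ ≈ 117°

I₁ = I₀ cos²(31° − 5°) = I₀ cos²(26°) = 0.8078 I₀.
I₂ = I₁ cos²(91° − 31°) = 0.8078 I₀ · cos²(60°) = 0.202 I₀.
Need I₃/I₀ = 0.163, so cos²(θ − 91°) = 0.163 / 0.202 = 0.8071.
θ − 91° = arccos(√0.8071) = 26.1°, giving θ ≈ 91 + 26.1 = 117.1°.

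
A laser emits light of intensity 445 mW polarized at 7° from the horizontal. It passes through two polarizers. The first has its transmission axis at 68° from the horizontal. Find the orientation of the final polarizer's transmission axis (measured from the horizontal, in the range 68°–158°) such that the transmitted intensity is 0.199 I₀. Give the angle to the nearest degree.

I₁ = I₀ cos²(68° − 7°) = I₀ cos²(61°) = 0.235 I₀.
Need I₂/I₀ = 0.199, so cos²(θ − 68°) = 0.199 / 0.235 = 0.8467.
θ − 68° = arccos(√0.8467) = 23.1°, giving θ ≈ 68 + 23.1 = 91.1°.

θ ≈ 91°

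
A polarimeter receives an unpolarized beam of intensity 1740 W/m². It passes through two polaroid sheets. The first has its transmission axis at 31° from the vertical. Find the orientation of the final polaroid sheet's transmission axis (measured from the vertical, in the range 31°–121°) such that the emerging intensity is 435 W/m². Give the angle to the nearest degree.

θ ≈ 76°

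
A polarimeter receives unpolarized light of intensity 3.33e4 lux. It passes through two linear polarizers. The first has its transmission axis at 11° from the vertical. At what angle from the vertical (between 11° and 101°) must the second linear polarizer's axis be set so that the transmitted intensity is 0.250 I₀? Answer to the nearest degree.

Unpolarized light through the first polarizer → I₁ = ½ I₀, now polarized at 11°.
Need I₂/I₀ = 0.25, so cos²(θ − 11°) = 0.25 / 0.5 = 0.5.
θ − 11° = arccos(√0.5) = 45.0°, giving θ ≈ 11 + 45.0 = 56.0°.

θ ≈ 56°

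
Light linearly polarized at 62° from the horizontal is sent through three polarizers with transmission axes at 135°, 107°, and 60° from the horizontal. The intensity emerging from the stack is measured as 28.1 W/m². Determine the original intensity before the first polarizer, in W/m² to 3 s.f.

I₀ ≈ 907 W/m²

I₁ = I₀ cos²(135° − 62°) = I₀ cos²(73°) = 0.08548 I₀.
I₂ = I₁ cos²(107° − 135°) = 0.08548 I₀ · cos²(28°) = 0.06664 I₀.
I₃ = I₂ cos²(60° − 107°) = 0.06664 I₀ · cos²(47°) = 0.031 I₀.
So 28.1 W/m² = 0.031 I₀, giving I₀ = 28.1/0.031 = 906.6 W/m².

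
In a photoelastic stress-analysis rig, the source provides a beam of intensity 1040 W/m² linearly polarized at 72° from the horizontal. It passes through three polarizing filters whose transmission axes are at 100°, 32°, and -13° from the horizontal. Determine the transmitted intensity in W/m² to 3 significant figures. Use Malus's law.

By Malus's law, I₁ = 1040 W/m² · cos²(28°) = 810.8 W/m².
I₂ = I₁ · cos²(68°) = 810.8 · 0.1403 = 113.8 W/m².
I₃ = I₂ · cos²(45°) = 113.8 · 0.5 = 56.89 W/m².

I ≈ 56.9 W/m²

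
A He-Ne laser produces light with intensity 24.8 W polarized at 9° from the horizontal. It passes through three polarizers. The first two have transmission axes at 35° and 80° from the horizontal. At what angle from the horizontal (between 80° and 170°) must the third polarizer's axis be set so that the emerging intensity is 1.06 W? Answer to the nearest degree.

I₁ = I₀ cos²(35° − 9°) = I₀ cos²(26°) = 0.8078 I₀.
I₂ = I₁ cos²(80° − 35°) = 0.8078 I₀ · cos²(45°) = 0.4039 I₀.
Target fraction: 1.06 / 24.8 W = 0.04274 of I₀.
Need I₃/I₀ = 0.04274, so cos²(θ − 80°) = 0.04274 / 0.4039 = 0.1058.
θ − 80° = arccos(√0.1058) = 71.0°, giving θ ≈ 80 + 71.0 = 151.0°.

θ ≈ 151°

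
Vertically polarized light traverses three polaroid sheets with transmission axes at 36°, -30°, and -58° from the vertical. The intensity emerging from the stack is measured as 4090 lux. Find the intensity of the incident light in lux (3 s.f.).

I₁ = I₀ cos²(36° − 0°) = I₀ cos²(36°) = 0.6545 I₀.
I₂ = I₁ cos²(-30° − 36°) = 0.6545 I₀ · cos²(66°) = 0.1083 I₀.
I₃ = I₂ cos²(-58° + 30°) = 0.1083 I₀ · cos²(28°) = 0.08441 I₀.
So 4090 lux = 0.08441 I₀, giving I₀ = 4090/0.08441 = 4.845e+04 lux.

I₀ ≈ 4.85e4 lux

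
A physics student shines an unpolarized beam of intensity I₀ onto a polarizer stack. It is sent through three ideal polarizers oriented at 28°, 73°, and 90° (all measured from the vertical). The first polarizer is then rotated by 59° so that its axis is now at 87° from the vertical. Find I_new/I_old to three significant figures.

Before rotation:
Unpolarized light through the first polarizer → I₁ = ½ I₀, now polarized at 28°.
I₂ = I₁ cos²(73° − 28°) = 0.5 I₀ · cos²(45°) = 0.25 I₀.
I₃ = I₂ cos²(90° − 73°) = 0.25 I₀ · cos²(17°) = 0.2286 I₀.
After rotation:
Unpolarized light through the first polarizer → I₁ = ½ I₀, now polarized at 87°.
I₂ = I₁ cos²(73° − 87°) = 0.5 I₀ · cos²(14°) = 0.4707 I₀.
I₃ = I₂ cos²(90° − 73°) = 0.4707 I₀ · cos²(17°) = 0.4305 I₀.
Ratio = 0.4305 / 0.2286 = 1.883.

I_new/I_old ≈ 1.88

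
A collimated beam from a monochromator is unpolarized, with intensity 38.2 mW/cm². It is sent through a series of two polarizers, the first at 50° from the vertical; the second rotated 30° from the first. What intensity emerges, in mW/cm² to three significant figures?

Unpolarized light through the first polarizer → I₁ = 38.2 mW/cm²/2 = 19.1 mW/cm², polarized at 50°.
I₂ = I₁ · cos²(30°) = 19.1 · 0.75 = 14.33 mW/cm².

I ≈ 14.3 mW/cm²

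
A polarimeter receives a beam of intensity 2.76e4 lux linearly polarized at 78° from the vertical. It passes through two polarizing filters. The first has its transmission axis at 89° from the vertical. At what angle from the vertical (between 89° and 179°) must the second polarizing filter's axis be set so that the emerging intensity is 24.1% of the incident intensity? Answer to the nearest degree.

By Malus's law, I₁ = I₀ cos²(89° − 78°) = I₀ cos²(11°) = 0.9636 I₀.
Need I₂/I₀ = 0.241, so cos²(θ − 89°) = 0.241 / 0.9636 = 0.2501.
θ − 89° = arccos(√0.2501) = 60.0°, giving θ ≈ 89 + 60.0 = 149.0°.

θ ≈ 149°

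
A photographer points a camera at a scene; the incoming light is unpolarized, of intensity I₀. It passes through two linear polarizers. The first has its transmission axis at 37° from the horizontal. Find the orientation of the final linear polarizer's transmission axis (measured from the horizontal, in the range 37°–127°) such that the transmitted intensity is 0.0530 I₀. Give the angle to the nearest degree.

Unpolarized light through the first polarizer → I₁ = ½ I₀, now polarized at 37°.
Need I₂/I₀ = 0.053, so cos²(θ − 37°) = 0.053 / 0.5 = 0.106.
θ − 37° = arccos(√0.106) = 71.0°, giving θ ≈ 37 + 71.0 = 108.0°.

θ ≈ 108°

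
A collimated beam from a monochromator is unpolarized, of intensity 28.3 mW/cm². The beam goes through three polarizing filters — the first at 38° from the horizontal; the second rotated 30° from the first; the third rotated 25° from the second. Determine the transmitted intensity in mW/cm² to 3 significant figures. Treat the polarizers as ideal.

I ≈ 8.72 mW/cm²

Unpolarized light through the first polarizer → I₁ = 28.3 mW/cm²/2 = 14.15 mW/cm², polarized at 38°.
I₂ = I₁ · cos²(30°) = 14.15 · 0.75 = 10.61 mW/cm².
I₃ = I₂ · cos²(25°) = 10.61 · 0.8214 = 8.717 mW/cm².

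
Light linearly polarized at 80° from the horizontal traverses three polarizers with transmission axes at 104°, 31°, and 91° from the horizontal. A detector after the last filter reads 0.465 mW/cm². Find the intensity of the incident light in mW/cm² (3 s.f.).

I₀ ≈ 26.1 mW/cm²

I₁ = I₀ cos²(104° − 80°) = I₀ cos²(24°) = 0.8346 I₀.
I₂ = I₁ cos²(31° − 104°) = 0.8346 I₀ · cos²(73°) = 0.07134 I₀.
I₃ = I₂ cos²(91° − 31°) = 0.07134 I₀ · cos²(60°) = 0.01783 I₀.
So 0.465 mW/cm² = 0.01783 I₀, giving I₀ = 0.465/0.01783 = 26.07 mW/cm².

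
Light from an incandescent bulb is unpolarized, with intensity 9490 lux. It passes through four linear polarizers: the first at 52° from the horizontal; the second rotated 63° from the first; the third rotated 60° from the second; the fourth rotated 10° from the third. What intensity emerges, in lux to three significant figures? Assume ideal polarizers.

I ≈ 237 lux

Unpolarized light through the first polarizer → I₁ = 9490 lux/2 = 4745 lux, polarized at 52°.
I₂ = I₁ · cos²(63°) = 4745 · 0.2061 = 978 lux.
I₃ = I₂ · cos²(60°) = 978 · 0.25 = 244.5 lux.
I₄ = I₃ · cos²(10°) = 244.5 · 0.9698 = 237.1 lux.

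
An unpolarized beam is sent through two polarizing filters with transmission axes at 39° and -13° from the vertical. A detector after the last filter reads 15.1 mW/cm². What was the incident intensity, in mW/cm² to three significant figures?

Unpolarized light through the first polarizer → I₁ = ½ I₀, now polarized at 39°.
I₂ = I₁ cos²(-13° − 39°) = 0.5 I₀ · cos²(52°) = 0.1895 I₀.
So 15.1 mW/cm² = 0.1895 I₀, giving I₀ = 15.1/0.1895 = 79.68 mW/cm².

I₀ ≈ 79.7 mW/cm²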